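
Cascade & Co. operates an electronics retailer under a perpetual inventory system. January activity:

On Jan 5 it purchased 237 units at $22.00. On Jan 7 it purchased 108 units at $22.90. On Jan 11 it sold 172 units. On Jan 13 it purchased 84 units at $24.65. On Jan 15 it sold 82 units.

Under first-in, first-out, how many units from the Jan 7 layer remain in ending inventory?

91

Jan 11, 172 sold [FIFO — oldest first]: 172 @ $22.00 = $3,784.00
Jan 15, 82 sold [FIFO — oldest first]: 65 @ $22.00 + 17 @ $22.90 = $1,819.30
Total COGS = $3,784.00 + $1,819.30 = $5,603.30
Ending inventory: 91 @ $22.90 + 84 @ $24.65 = $4,154.50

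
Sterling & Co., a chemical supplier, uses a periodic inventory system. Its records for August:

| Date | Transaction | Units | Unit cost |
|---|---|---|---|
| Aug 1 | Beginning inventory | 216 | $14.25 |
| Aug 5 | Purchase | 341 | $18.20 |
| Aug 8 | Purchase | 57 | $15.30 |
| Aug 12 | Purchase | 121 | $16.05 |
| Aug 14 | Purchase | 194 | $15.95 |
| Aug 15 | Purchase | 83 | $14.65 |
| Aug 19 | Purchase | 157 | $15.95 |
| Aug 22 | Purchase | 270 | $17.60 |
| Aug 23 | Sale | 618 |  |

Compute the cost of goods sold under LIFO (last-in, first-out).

Aug 23, 618 sold [LIFO — newest first]: 270 @ $17.60 + 157 @ $15.95 + 83 @ $14.65 + 108 @ $15.95 = $10,194.70
Ending inventory: 216 @ $14.25 + 341 @ $18.20 + 57 @ $15.30 + 121 @ $16.05 + 86 @ $15.95 = $13,470.05
Check: goods available $23,664.75 = COGS $10,194.70 + ending $13,470.05

COGS = $10,194.70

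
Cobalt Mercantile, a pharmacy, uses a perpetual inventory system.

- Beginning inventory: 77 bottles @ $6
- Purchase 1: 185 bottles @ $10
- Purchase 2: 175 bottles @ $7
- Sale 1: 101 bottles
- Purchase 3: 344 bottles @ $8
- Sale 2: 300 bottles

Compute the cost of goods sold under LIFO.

Sale 1 (101) [LIFO — newest first]: 101 @ $7 = $707
Sale 2 (300) [LIFO — newest first]: 300 @ $8 = $2,400
Total COGS = $707 + $2,400 = $3,107
Ending inventory: 77 @ $6 + 185 @ $10 + 74 @ $7 + 44 @ $8 = $3,182
Check: goods available $6,289 = COGS $3,107 + ending $3,182

COGS = $3,107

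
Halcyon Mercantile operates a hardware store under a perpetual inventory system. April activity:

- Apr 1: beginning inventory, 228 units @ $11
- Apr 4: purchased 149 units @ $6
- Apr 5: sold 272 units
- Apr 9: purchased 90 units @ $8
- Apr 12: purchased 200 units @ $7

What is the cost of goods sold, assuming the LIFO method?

COGS = $2,247

Apr 5, 272 sold [LIFO — newest first]: 149 @ $6 + 123 @ $11 = $2,247
Ending inventory: 105 @ $11 + 90 @ $8 + 200 @ $7 = $3,275
Check: goods available $5,522 = COGS $2,247 + ending $3,275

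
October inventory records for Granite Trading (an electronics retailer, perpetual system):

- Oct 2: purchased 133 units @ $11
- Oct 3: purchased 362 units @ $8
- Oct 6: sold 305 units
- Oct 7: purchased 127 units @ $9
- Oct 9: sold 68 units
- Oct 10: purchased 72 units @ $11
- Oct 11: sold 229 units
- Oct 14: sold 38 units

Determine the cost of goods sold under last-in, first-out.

COGS = $5,700

Oct 6, 305 sold [LIFO — newest first]: 305 @ $8 = $2,440
Oct 9, 68 sold [LIFO — newest first]: 68 @ $9 = $612
Oct 11, 229 sold [LIFO — newest first]: 72 @ $11 + 59 @ $9 + 57 @ $8 + 41 @ $11 = $2,230
Oct 14, 38 sold [LIFO — newest first]: 38 @ $11 = $418
Total COGS = $2,440 + $612 + $2,230 + $418 = $5,700
Ending inventory: 54 @ $11 = $594
Check: goods available $6,294 = COGS $5,700 + ending $594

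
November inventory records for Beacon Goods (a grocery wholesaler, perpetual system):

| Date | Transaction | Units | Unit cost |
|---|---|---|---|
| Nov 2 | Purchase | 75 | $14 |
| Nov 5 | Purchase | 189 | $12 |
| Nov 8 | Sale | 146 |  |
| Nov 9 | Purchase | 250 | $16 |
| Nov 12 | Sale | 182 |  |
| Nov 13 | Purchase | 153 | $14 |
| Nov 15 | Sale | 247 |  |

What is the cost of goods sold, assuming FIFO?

COGS = $8,172

Nov 8, 146 sold [FIFO — oldest first]: 75 @ $14 + 71 @ $12 = $1,902
Nov 12, 182 sold [FIFO — oldest first]: 118 @ $12 + 64 @ $16 = $2,440
Nov 15, 247 sold [FIFO — oldest first]: 186 @ $16 + 61 @ $14 = $3,830
Total COGS = $1,902 + $2,440 + $3,830 = $8,172
Ending inventory: 92 @ $14 = $1,288
Check: goods available $9,460 = COGS $8,172 + ending $1,288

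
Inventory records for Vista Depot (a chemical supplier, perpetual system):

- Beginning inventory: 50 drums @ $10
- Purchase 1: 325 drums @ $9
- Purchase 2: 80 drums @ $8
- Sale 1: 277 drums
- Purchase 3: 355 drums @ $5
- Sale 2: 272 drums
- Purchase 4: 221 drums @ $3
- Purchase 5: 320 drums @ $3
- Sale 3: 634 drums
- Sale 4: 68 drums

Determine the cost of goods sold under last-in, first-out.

Sale 1 (277) [LIFO — newest first]: 80 @ $8 + 197 @ $9 = $2,413
Sale 2 (272) [LIFO — newest first]: 272 @ $5 = $1,360
Sale 3 (634) [LIFO — newest first]: 320 @ $3 + 221 @ $3 + 83 @ $5 + 10 @ $9 = $2,128
Sale 4 (68) [LIFO — newest first]: 68 @ $9 = $612
Total COGS = $2,413 + $1,360 + $2,128 + $612 = $6,513
Ending inventory: 50 @ $10 + 50 @ $9 = $950

COGS = $6,513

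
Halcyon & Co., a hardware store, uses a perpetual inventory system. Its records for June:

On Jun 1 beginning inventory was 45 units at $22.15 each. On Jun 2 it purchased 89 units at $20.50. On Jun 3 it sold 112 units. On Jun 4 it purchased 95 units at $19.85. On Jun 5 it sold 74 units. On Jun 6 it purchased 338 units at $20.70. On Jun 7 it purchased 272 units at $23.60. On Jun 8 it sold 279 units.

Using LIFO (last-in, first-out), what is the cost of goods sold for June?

Jun 3, 112 sold [LIFO — newest first]: 89 @ $20.50 + 23 @ $22.15 = $2,333.95
Jun 5, 74 sold [LIFO — newest first]: 74 @ $19.85 = $1,468.90
Jun 8, 279 sold [LIFO — newest first]: 272 @ $23.60 + 7 @ $20.70 = $6,564.10
Total COGS = $2,333.95 + $1,468.90 + $6,564.10 = $10,366.95
Ending inventory: 22 @ $22.15 + 21 @ $19.85 + 331 @ $20.70 = $7,755.85

COGS = $10,366.95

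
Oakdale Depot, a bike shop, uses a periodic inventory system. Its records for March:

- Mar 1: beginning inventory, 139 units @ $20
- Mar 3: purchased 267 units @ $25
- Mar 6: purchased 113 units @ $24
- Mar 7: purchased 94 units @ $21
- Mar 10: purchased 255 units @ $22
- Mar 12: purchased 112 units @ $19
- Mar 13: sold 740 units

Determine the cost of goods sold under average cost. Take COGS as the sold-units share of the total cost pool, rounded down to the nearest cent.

COGS = $16,520.87

Mar 13, sell 740: 740/980 × $21,879.00 → $16,520.87
Ending inventory (cost pool remaining) = $5,358.13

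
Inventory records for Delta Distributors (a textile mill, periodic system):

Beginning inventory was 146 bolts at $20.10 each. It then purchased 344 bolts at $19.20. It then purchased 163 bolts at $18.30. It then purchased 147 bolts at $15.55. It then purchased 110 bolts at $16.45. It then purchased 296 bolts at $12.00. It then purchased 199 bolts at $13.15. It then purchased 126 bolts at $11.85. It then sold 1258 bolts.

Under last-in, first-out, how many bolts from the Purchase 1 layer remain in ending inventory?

127

Sale 1 (1258) [LIFO — newest first]: 126 @ $11.85 + 199 @ $13.15 + 296 @ $12.00 + 110 @ $16.45 + 147 @ $15.55 + 163 @ $18.30 + 217 @ $19.20 = $18,906.60
Ending inventory: 146 @ $20.10 + 127 @ $19.20 = $5,373.00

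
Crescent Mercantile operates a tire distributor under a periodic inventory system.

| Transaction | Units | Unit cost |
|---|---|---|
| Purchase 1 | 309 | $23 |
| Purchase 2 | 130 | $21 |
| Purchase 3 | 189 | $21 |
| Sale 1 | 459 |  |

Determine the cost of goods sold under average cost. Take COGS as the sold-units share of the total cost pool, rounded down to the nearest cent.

COGS = $10,090.69

Sale 1, sell 459: 459/628 × $13,806.00 → $10,090.69
Ending inventory (cost pool remaining) = $3,715.31
Check: goods available $13,806.00 = COGS $10,090.69 + ending $3,715.31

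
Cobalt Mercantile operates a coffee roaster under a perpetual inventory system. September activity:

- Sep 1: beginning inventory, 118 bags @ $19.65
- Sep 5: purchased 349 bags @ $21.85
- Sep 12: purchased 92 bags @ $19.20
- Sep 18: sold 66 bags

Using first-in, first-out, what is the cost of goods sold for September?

Sep 18, 66 sold [FIFO — oldest first]: 66 @ $19.65 = $1,296.90
Ending inventory: 52 @ $19.65 + 349 @ $21.85 + 92 @ $19.20 = $10,413.85
Check: goods available $11,710.75 = COGS $1,296.90 + ending $10,413.85

COGS = $1,296.90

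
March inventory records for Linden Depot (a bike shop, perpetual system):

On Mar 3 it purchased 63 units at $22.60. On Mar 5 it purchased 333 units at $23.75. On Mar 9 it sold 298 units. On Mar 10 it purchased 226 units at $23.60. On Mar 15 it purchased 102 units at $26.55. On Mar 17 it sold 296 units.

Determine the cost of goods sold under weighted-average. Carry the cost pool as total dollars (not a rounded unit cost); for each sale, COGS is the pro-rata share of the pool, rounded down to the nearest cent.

COGS = $14,215.40

After Mar 3: 63 on hand, pool $1,423.80 (≈ $22.6000 each)
After Mar 5: 396 on hand, pool $9,332.55 (≈ $23.5670 each)
Mar 9, sell 298: 298/396 × $9,332.55 → $7,022.97
After Mar 10: 324 on hand, pool $7,643.18 (≈ $23.5901 each)
After Mar 15: 426 on hand, pool $10,351.28 (≈ $24.2988 each)
Mar 17, sell 296: 296/426 × $10,351.28 → $7,192.43
Total COGS = $7,022.97 + $7,192.43 = $14,215.40
Ending inventory (cost pool remaining) = $3,158.85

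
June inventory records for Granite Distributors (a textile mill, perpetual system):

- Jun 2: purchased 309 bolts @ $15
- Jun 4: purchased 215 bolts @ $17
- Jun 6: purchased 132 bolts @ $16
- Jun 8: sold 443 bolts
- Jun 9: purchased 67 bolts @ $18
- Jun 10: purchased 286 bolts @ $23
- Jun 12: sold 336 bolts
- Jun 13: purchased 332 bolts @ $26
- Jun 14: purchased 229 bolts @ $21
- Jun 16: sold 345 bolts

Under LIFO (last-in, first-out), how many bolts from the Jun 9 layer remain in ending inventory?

17

Jun 8, 443 sold [LIFO — newest first]: 132 @ $16 + 215 @ $17 + 96 @ $15 = $7,207
Jun 12, 336 sold [LIFO — newest first]: 286 @ $23 + 50 @ $18 = $7,478
Jun 16, 345 sold [LIFO — newest first]: 229 @ $21 + 116 @ $26 = $7,825
Total COGS = $7,207 + $7,478 + $7,825 = $22,510
Ending inventory: 213 @ $15 + 17 @ $18 + 216 @ $26 = $9,117
Check: goods available $31,627 = COGS $22,510 + ending $9,117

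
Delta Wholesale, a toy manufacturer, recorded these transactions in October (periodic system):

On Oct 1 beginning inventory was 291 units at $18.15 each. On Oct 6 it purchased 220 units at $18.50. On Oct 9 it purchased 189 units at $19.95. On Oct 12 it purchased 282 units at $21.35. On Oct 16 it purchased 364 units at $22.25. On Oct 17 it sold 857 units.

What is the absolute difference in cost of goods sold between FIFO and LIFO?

FIFO COGS: 291 @ $18.15 + 220 @ $18.50 + 189 @ $19.95 + 157 @ $21.35 = $16,474.15
LIFO COGS: 364 @ $22.25 + 282 @ $21.35 + 189 @ $19.95 + 22 @ $18.50 = $18,297.25
Difference = |$16,474.15 − $18,297.25| = $1,823.10

$1,823.10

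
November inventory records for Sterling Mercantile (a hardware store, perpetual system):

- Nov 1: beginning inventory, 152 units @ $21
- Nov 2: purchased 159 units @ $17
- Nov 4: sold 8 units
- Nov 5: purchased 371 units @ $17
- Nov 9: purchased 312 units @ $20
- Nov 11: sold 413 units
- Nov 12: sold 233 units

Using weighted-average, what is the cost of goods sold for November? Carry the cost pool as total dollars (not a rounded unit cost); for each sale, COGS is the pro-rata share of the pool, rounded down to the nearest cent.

COGS = $12,134.97

After Nov 1: 152 on hand, pool $3,192.00 (≈ $21.0000 each)
After Nov 2: 311 on hand, pool $5,895.00 (≈ $18.9550 each)
Nov 4, sell 8: 8/311 × $5,895.00 → $151.63
After Nov 5: 674 on hand, pool $12,050.37 (≈ $17.8789 each)
After Nov 9: 986 on hand, pool $18,290.37 (≈ $18.5501 each)
Nov 11, sell 413: 413/986 × $18,290.37 → $7,661.17
Nov 12, sell 233: 233/573 × $10,629.20 → $4,322.17
Total COGS = $151.63 + $7,661.17 + $4,322.17 = $12,134.97
Ending inventory (cost pool remaining) = $6,307.03
Check: goods available $18,442.00 = COGS $12,134.97 + ending $6,307.03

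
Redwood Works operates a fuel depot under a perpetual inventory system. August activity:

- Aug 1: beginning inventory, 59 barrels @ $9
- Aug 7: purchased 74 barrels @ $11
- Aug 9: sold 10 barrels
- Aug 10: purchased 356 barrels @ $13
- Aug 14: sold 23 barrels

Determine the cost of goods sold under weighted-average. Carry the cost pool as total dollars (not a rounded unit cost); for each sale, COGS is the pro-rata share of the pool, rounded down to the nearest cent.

COGS = $383.06

After Aug 1: 59 on hand, pool $531.00 (≈ $9.0000 each)
After Aug 7: 133 on hand, pool $1,345.00 (≈ $10.1128 each)
Aug 9, sell 10: 10/133 × $1,345.00 → $101.12
After Aug 10: 479 on hand, pool $5,871.88 (≈ $12.2586 each)
Aug 14, sell 23: 23/479 × $5,871.88 → $281.94
Total COGS = $101.12 + $281.94 = $383.06
Ending inventory (cost pool remaining) = $5,589.94
Check: goods available $5,973.00 = COGS $383.06 + ending $5,589.94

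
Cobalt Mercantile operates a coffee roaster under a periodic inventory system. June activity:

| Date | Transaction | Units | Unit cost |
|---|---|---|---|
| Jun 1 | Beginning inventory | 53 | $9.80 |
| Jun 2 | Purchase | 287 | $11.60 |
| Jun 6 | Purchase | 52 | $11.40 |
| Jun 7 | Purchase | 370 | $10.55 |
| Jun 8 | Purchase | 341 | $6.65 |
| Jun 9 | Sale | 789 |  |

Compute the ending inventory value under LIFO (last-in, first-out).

Ending inventory = $3,547.00

Jun 9, 789 sold [LIFO — newest first]: 341 @ $6.65 + 370 @ $10.55 + 52 @ $11.40 + 26 @ $11.60 = $7,065.55
Ending inventory: 53 @ $9.80 + 261 @ $11.60 = $3,547.00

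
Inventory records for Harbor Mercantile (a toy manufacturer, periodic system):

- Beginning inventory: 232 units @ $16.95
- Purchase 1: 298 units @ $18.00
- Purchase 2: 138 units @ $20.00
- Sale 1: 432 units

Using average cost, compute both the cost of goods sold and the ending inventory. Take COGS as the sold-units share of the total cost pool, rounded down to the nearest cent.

COGS = $7,796.95; ending inventory = $4,259.45

Sale 1, sell 432: 432/668 × $12,056.40 → $7,796.95
Ending inventory (cost pool remaining) = $4,259.45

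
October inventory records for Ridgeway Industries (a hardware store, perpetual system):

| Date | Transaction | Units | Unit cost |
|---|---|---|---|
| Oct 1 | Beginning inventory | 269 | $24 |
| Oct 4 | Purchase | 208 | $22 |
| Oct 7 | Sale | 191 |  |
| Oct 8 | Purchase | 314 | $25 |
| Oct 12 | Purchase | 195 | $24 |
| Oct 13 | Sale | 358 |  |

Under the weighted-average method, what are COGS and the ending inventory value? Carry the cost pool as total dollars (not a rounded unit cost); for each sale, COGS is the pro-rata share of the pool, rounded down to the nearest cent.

COGS = $13,038.50; ending inventory = $10,523.50

After Oct 1: 269 on hand, pool $6,456.00 (≈ $24.0000 each)
After Oct 4: 477 on hand, pool $11,032.00 (≈ $23.1279 each)
Oct 7, sell 191: 191/477 × $11,032.00 → $4,417.42
After Oct 8: 600 on hand, pool $14,464.58 (≈ $24.1076 each)
After Oct 12: 795 on hand, pool $19,144.58 (≈ $24.0812 each)
Oct 13, sell 358: 358/795 × $19,144.58 → $8,621.08
Total COGS = $4,417.42 + $8,621.08 = $13,038.50
Ending inventory (cost pool remaining) = $10,523.50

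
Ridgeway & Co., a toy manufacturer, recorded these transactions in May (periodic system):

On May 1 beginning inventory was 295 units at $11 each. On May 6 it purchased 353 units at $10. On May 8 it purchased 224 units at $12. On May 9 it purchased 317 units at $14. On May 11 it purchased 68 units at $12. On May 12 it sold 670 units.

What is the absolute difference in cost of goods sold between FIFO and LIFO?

FIFO COGS: 295 @ $11 + 353 @ $10 + 22 @ $12 = $7,039
LIFO COGS: 68 @ $12 + 317 @ $14 + 224 @ $12 + 61 @ $10 = $8,552
Difference = |$7,039 − $8,552| = $1,513

$1,513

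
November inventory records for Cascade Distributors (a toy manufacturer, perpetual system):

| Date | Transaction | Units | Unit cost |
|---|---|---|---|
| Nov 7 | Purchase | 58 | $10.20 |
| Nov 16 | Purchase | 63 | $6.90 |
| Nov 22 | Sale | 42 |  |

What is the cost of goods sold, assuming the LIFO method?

Nov 22, 42 sold [LIFO — newest first]: 42 @ $6.90 = $289.80
Ending inventory: 58 @ $10.20 + 21 @ $6.90 = $736.50

COGS = $289.80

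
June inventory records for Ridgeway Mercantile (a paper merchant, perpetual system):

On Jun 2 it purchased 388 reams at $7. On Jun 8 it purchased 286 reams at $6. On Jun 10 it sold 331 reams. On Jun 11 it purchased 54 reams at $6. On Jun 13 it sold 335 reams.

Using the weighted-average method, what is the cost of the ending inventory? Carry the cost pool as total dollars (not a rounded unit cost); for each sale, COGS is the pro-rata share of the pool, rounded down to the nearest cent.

Ending inventory = $402.84

After Jun 2: 388 on hand, pool $2,716.00 (≈ $7.0000 each)
After Jun 8: 674 on hand, pool $4,432.00 (≈ $6.5757 each)
Jun 10, sell 331: 331/674 × $4,432.00 → $2,176.54
After Jun 11: 397 on hand, pool $2,579.46 (≈ $6.4974 each)
Jun 13, sell 335: 335/397 × $2,579.46 → $2,176.62
Total COGS = $2,176.54 + $2,176.62 = $4,353.16
Ending inventory (cost pool remaining) = $402.84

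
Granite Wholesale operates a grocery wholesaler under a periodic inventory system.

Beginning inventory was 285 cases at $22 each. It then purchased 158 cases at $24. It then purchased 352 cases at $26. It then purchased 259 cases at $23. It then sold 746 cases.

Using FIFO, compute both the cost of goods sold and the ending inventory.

Sale 1 (746) [FIFO — oldest first]: 285 @ $22 + 158 @ $24 + 303 @ $26 = $17,940
Ending inventory: 49 @ $26 + 259 @ $23 = $7,231

COGS = $17,940; ending inventory = $7,231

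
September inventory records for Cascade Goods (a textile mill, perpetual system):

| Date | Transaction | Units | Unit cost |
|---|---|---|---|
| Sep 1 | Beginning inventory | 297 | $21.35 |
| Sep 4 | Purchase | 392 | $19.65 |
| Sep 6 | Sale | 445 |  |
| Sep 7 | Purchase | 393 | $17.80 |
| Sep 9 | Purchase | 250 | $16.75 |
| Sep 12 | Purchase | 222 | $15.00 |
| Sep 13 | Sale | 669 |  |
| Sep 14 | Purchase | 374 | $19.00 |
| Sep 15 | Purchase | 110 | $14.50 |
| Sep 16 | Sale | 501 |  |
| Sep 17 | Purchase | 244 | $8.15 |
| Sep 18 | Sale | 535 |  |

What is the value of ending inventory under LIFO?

Ending inventory = $2,818.20

Sep 6, 445 sold [LIFO — newest first]: 392 @ $19.65 + 53 @ $21.35 = $8,834.35
Sep 13, 669 sold [LIFO — newest first]: 222 @ $15.00 + 250 @ $16.75 + 197 @ $17.80 = $11,024.10
Sep 16, 501 sold [LIFO — newest first]: 110 @ $14.50 + 374 @ $19.00 + 17 @ $17.80 = $9,003.60
Sep 18, 535 sold [LIFO — newest first]: 244 @ $8.15 + 179 @ $17.80 + 112 @ $21.35 = $7,566.00
Total COGS = $8,834.35 + $11,024.10 + $9,003.60 + $7,566.00 = $36,428.05
Ending inventory: 132 @ $21.35 = $2,818.20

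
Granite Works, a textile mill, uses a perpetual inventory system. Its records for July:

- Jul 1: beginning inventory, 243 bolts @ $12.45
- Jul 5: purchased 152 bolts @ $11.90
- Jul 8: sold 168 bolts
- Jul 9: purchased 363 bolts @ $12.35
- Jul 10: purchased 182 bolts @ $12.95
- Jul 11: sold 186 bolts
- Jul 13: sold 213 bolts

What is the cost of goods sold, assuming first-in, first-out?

Jul 8, 168 sold [FIFO — oldest first]: 168 @ $12.45 = $2,091.60
Jul 11, 186 sold [FIFO — oldest first]: 75 @ $12.45 + 111 @ $11.90 = $2,254.65
Jul 13, 213 sold [FIFO — oldest first]: 41 @ $11.90 + 172 @ $12.35 = $2,612.10
Total COGS = $2,091.60 + $2,254.65 + $2,612.10 = $6,958.35
Ending inventory: 191 @ $12.35 + 182 @ $12.95 = $4,715.75
Check: goods available $11,674.10 = COGS $6,958.35 + ending $4,715.75

COGS = $6,958.35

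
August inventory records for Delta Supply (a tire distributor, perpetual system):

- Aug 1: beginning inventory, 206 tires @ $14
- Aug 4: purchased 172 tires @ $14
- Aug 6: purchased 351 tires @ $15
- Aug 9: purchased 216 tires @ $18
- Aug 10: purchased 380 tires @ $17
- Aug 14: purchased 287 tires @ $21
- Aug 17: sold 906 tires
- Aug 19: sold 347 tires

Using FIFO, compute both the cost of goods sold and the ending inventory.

COGS = $19,681; ending inventory = $7,251

Aug 17, 906 sold [FIFO — oldest first]: 206 @ $14 + 172 @ $14 + 351 @ $15 + 177 @ $18 = $13,743
Aug 19, 347 sold [FIFO — oldest first]: 39 @ $18 + 308 @ $17 = $5,938
Total COGS = $13,743 + $5,938 = $19,681
Ending inventory: 72 @ $17 + 287 @ $21 = $7,251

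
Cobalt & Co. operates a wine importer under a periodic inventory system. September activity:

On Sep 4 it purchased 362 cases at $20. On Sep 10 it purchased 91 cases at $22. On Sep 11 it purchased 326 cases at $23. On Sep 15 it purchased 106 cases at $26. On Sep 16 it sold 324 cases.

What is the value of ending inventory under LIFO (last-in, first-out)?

Ending inventory = $11,726

Sep 16, 324 sold [LIFO — newest first]: 106 @ $26 + 218 @ $23 = $7,770
Ending inventory: 362 @ $20 + 91 @ $22 + 108 @ $23 = $11,726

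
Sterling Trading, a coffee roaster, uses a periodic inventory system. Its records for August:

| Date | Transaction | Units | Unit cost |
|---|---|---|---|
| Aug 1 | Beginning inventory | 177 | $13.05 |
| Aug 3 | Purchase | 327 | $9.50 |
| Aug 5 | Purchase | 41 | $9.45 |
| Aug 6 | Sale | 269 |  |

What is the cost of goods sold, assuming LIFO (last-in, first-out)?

COGS = $2,553.45

Aug 6, 269 sold [LIFO — newest first]: 41 @ $9.45 + 228 @ $9.50 = $2,553.45
Ending inventory: 177 @ $13.05 + 99 @ $9.50 = $3,250.35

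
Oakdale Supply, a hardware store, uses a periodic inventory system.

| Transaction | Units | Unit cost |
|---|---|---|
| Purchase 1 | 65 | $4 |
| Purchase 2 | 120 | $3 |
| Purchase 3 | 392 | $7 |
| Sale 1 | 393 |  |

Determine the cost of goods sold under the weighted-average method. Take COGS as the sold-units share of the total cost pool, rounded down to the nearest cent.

Sale 1, sell 393: 393/577 × $3,364.00 → $2,291.25
Ending inventory (cost pool remaining) = $1,072.75

COGS = $2,291.25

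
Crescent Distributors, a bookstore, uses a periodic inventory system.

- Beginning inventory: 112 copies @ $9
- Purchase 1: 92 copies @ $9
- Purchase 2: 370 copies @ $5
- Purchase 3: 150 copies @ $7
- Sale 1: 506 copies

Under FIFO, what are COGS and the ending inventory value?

COGS = $3,346; ending inventory = $1,390

Sale 1 (506) [FIFO — oldest first]: 112 @ $9 + 92 @ $9 + 302 @ $5 = $3,346
Ending inventory: 68 @ $5 + 150 @ $7 = $1,390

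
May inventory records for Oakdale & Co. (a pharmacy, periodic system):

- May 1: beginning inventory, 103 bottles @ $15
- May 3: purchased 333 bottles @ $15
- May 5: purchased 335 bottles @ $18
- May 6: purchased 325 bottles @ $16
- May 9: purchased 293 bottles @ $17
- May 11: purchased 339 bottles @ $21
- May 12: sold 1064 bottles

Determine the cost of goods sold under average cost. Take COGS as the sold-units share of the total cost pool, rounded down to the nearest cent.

COGS = $18,392.17

May 12, sell 1064: 1064/1728 × $29,870.00 → $18,392.17
Ending inventory (cost pool remaining) = $11,477.83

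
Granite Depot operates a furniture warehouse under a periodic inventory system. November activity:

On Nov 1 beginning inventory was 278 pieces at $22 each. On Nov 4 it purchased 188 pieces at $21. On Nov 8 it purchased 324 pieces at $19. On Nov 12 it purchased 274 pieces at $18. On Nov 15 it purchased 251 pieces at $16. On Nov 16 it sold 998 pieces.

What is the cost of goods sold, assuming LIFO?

Nov 16, 998 sold [LIFO — newest first]: 251 @ $16 + 274 @ $18 + 324 @ $19 + 149 @ $21 = $18,233
Ending inventory: 278 @ $22 + 39 @ $21 = $6,935
Check: goods available $25,168 = COGS $18,233 + ending $6,935

COGS = $18,233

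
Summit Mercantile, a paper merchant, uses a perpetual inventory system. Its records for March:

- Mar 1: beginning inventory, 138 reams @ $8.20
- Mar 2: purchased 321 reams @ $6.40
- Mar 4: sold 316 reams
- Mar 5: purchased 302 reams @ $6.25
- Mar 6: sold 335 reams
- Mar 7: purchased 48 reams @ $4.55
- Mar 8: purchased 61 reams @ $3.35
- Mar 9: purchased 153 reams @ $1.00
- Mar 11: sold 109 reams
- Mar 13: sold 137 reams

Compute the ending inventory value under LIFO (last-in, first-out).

Mar 4, 316 sold [LIFO — newest first]: 316 @ $6.40 = $2,022.40
Mar 6, 335 sold [LIFO — newest first]: 302 @ $6.25 + 5 @ $6.40 + 28 @ $8.20 = $2,149.10
Mar 11, 109 sold [LIFO — newest first]: 109 @ $1.00 = $109.00
Mar 13, 137 sold [LIFO — newest first]: 44 @ $1.00 + 61 @ $3.35 + 32 @ $4.55 = $393.95
Total COGS = $2,022.40 + $2,149.10 + $109.00 + $393.95 = $4,674.45
Ending inventory: 110 @ $8.20 + 16 @ $4.55 = $974.80

Ending inventory = $974.80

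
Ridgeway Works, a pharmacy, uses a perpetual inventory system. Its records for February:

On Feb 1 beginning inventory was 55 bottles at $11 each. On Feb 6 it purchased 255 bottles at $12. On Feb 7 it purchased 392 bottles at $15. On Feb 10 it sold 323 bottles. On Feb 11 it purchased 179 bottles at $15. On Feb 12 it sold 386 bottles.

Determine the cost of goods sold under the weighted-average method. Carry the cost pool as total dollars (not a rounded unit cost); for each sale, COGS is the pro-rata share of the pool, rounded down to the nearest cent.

After Feb 1: 55 on hand, pool $605.00 (≈ $11.0000 each)
After Feb 6: 310 on hand, pool $3,665.00 (≈ $11.8226 each)
After Feb 7: 702 on hand, pool $9,545.00 (≈ $13.5969 each)
Feb 10, sell 323: 323/702 × $9,545.00 → $4,391.78
After Feb 11: 558 on hand, pool $7,838.22 (≈ $14.0470 each)
Feb 12, sell 386: 386/558 × $7,838.22 → $5,422.13
Total COGS = $4,391.78 + $5,422.13 = $9,813.91
Ending inventory (cost pool remaining) = $2,416.09

COGS = $9,813.91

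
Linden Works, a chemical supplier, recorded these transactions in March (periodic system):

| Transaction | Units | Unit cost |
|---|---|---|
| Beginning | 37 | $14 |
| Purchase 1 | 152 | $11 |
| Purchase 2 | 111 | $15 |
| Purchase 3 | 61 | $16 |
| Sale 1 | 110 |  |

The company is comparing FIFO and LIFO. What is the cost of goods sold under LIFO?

FIFO COGS: 37 @ $14 + 73 @ $11 = $1,321
LIFO COGS: 61 @ $16 + 49 @ $15 = $1,711

COGS = $1,711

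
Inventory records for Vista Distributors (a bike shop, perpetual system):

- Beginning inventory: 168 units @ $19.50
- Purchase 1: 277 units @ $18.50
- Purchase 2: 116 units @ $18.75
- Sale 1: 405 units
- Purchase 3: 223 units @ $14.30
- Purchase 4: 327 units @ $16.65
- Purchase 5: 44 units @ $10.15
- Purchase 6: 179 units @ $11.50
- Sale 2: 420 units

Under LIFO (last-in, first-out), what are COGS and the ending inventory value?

COGS = $13,318.65; ending inventory = $8,395.40

Sale 1 (405) [LIFO — newest first]: 116 @ $18.75 + 277 @ $18.50 + 12 @ $19.50 = $7,533.50
Sale 2 (420) [LIFO — newest first]: 179 @ $11.50 + 44 @ $10.15 + 197 @ $16.65 = $5,785.15
Total COGS = $7,533.50 + $5,785.15 = $13,318.65
Ending inventory: 156 @ $19.50 + 223 @ $14.30 + 130 @ $16.65 = $8,395.40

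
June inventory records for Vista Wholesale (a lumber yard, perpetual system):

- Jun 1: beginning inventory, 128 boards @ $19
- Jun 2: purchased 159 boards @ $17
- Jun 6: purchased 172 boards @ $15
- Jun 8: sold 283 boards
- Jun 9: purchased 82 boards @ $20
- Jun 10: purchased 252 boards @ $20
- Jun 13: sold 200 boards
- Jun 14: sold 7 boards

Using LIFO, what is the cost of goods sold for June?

Jun 8, 283 sold [LIFO — newest first]: 172 @ $15 + 111 @ $17 = $4,467
Jun 13, 200 sold [LIFO — newest first]: 200 @ $20 = $4,000
Jun 14, 7 sold [LIFO — newest first]: 7 @ $20 = $140
Total COGS = $4,467 + $4,000 + $140 = $8,607
Ending inventory: 128 @ $19 + 48 @ $17 + 82 @ $20 + 45 @ $20 = $5,788

COGS = $8,607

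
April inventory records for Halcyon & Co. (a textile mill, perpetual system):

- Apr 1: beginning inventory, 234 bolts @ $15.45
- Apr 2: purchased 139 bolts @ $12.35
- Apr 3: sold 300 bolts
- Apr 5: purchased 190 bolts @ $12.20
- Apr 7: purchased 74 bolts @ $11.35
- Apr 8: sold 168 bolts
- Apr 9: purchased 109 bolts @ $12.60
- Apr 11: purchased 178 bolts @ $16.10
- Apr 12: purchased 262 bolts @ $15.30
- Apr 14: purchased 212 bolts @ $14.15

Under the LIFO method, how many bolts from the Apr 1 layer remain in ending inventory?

73

Apr 3, 300 sold [LIFO — newest first]: 139 @ $12.35 + 161 @ $15.45 = $4,204.10
Apr 8, 168 sold [LIFO — newest first]: 74 @ $11.35 + 94 @ $12.20 = $1,986.70
Total COGS = $4,204.10 + $1,986.70 = $6,190.80
Ending inventory: 73 @ $15.45 + 96 @ $12.20 + 109 @ $12.60 + 178 @ $16.10 + 262 @ $15.30 + 212 @ $14.15 = $13,546.65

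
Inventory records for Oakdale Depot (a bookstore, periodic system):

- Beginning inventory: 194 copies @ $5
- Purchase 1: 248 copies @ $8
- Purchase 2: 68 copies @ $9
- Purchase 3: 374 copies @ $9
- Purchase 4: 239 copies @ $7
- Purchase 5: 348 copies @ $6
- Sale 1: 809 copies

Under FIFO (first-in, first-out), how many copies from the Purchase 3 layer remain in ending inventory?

75

Sale 1 (809) [FIFO — oldest first]: 194 @ $5 + 248 @ $8 + 68 @ $9 + 299 @ $9 = $6,257
Ending inventory: 75 @ $9 + 239 @ $7 + 348 @ $6 = $4,436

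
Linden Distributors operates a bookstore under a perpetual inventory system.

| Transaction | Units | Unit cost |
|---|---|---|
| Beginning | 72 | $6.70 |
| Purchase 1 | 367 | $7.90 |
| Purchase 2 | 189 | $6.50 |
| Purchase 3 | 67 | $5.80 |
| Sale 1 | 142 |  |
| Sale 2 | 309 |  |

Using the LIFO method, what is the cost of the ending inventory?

Ending inventory = $1,841.20

Sale 1 (142) [LIFO — newest first]: 67 @ $5.80 + 75 @ $6.50 = $876.10
Sale 2 (309) [LIFO — newest first]: 114 @ $6.50 + 195 @ $7.90 = $2,281.50
Total COGS = $876.10 + $2,281.50 = $3,157.60
Ending inventory: 72 @ $6.70 + 172 @ $7.90 = $1,841.20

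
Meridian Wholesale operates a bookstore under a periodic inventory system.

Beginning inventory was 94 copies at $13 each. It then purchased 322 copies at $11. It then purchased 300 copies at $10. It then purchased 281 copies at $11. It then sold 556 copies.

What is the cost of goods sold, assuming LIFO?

Sale 1 (556) [LIFO — newest first]: 281 @ $11 + 275 @ $10 = $5,841
Ending inventory: 94 @ $13 + 322 @ $11 + 25 @ $10 = $5,014
Check: goods available $10,855 = COGS $5,841 + ending $5,014

COGS = $5,841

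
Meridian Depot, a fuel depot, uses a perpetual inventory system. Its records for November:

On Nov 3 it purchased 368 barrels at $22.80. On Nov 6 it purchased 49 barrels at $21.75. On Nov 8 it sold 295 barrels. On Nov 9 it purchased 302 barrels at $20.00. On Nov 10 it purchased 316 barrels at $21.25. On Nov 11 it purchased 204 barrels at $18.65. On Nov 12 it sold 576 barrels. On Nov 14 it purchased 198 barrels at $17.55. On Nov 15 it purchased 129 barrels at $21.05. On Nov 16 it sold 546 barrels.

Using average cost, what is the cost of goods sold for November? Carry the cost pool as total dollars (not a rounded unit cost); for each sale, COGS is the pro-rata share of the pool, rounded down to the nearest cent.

After Nov 3: 368 on hand, pool $8,390.40 (≈ $22.8000 each)
After Nov 6: 417 on hand, pool $9,456.15 (≈ $22.6766 each)
Nov 8, sell 295: 295/417 × $9,456.15 → $6,689.60
After Nov 9: 424 on hand, pool $8,806.55 (≈ $20.7702 each)
After Nov 10: 740 on hand, pool $15,521.55 (≈ $20.9751 each)
After Nov 11: 944 on hand, pool $19,326.15 (≈ $20.4726 each)
Nov 12, sell 576: 576/944 × $19,326.15 → $11,792.22
After Nov 14: 566 on hand, pool $11,008.83 (≈ $19.4502 each)
After Nov 15: 695 on hand, pool $13,724.28 (≈ $19.7472 each)
Nov 16, sell 546: 546/695 × $13,724.28 → $10,781.95
Total COGS = $6,689.60 + $11,792.22 + $10,781.95 = $29,263.77
Ending inventory (cost pool remaining) = $2,942.33
Check: goods available $32,206.10 = COGS $29,263.77 + ending $2,942.33

COGS = $29,263.77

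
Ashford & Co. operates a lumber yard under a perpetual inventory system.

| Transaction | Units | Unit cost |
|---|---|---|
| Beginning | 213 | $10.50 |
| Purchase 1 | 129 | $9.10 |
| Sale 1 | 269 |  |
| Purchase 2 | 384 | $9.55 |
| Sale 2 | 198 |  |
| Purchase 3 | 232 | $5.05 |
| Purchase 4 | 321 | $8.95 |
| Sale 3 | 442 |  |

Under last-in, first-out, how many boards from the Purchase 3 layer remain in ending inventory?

111

Sale 1 (269) [LIFO — newest first]: 129 @ $9.10 + 140 @ $10.50 = $2,643.90
Sale 2 (198) [LIFO — newest first]: 198 @ $9.55 = $1,890.90
Sale 3 (442) [LIFO — newest first]: 321 @ $8.95 + 121 @ $5.05 = $3,484.00
Total COGS = $2,643.90 + $1,890.90 + $3,484.00 = $8,018.80
Ending inventory: 73 @ $10.50 + 186 @ $9.55 + 111 @ $5.05 = $3,103.35
Check: goods available $11,122.15 = COGS $8,018.80 + ending $3,103.35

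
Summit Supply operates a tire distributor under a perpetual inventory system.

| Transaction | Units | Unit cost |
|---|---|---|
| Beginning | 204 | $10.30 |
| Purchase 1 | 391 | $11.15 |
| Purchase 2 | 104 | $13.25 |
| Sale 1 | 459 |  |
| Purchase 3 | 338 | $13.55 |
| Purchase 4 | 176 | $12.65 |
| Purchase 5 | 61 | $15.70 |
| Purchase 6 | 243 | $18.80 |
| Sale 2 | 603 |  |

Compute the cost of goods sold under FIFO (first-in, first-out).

Sale 1 (459) [FIFO — oldest first]: 204 @ $10.30 + 255 @ $11.15 = $4,944.45
Sale 2 (603) [FIFO — oldest first]: 136 @ $11.15 + 104 @ $13.25 + 338 @ $13.55 + 25 @ $12.65 = $7,790.55
Total COGS = $4,944.45 + $7,790.55 = $12,735.00
Ending inventory: 151 @ $12.65 + 61 @ $15.70 + 243 @ $18.80 = $7,436.25
Check: goods available $20,171.25 = COGS $12,735.00 + ending $7,436.25

COGS = $12,735.00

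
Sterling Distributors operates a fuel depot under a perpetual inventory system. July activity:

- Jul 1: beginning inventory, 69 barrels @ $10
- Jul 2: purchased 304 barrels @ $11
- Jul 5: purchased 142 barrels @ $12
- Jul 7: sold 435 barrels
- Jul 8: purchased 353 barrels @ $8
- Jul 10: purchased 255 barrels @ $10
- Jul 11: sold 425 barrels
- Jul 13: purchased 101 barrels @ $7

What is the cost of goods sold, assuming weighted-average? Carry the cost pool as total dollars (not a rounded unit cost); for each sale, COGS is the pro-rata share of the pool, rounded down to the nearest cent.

COGS = $8,716.96

After Jul 1: 69 on hand, pool $690.00 (≈ $10.0000 each)
After Jul 2: 373 on hand, pool $4,034.00 (≈ $10.8150 each)
After Jul 5: 515 on hand, pool $5,738.00 (≈ $11.1417 each)
Jul 7, sell 435: 435/515 × $5,738.00 → $4,846.66
After Jul 8: 433 on hand, pool $3,715.34 (≈ $8.5805 each)
After Jul 10: 688 on hand, pool $6,265.34 (≈ $9.1066 each)
Jul 11, sell 425: 425/688 × $6,265.34 → $3,870.30
After Jul 13: 364 on hand, pool $3,102.04 (≈ $8.5221 each)
Total COGS = $4,846.66 + $3,870.30 = $8,716.96
Ending inventory (cost pool remaining) = $3,102.04
Check: goods available $11,819.00 = COGS $8,716.96 + ending $3,102.04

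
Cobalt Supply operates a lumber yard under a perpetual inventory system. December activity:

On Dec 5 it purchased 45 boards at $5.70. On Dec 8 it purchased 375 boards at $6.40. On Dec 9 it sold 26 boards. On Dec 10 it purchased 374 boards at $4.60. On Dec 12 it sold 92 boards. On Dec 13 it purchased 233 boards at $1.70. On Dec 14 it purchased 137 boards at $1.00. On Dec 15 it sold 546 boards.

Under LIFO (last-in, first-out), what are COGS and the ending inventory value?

COGS = $1,932.30; ending inventory = $2,977.70

Dec 9, 26 sold [LIFO — newest first]: 26 @ $6.40 = $166.40
Dec 12, 92 sold [LIFO — newest first]: 92 @ $4.60 = $423.20
Dec 15, 546 sold [LIFO — newest first]: 137 @ $1.00 + 233 @ $1.70 + 176 @ $4.60 = $1,342.70
Total COGS = $166.40 + $423.20 + $1,342.70 = $1,932.30
Ending inventory: 45 @ $5.70 + 349 @ $6.40 + 106 @ $4.60 = $2,977.70
Check: goods available $4,910.00 = COGS $1,932.30 + ending $2,977.70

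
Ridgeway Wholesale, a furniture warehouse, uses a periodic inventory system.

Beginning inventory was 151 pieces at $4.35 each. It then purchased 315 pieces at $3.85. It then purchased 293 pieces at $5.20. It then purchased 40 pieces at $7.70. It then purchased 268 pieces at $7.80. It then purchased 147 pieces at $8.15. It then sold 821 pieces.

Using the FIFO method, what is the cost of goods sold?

COGS = $3,872.80

Sale 1 (821) [FIFO — oldest first]: 151 @ $4.35 + 315 @ $3.85 + 293 @ $5.20 + 40 @ $7.70 + 22 @ $7.80 = $3,872.80
Ending inventory: 246 @ $7.80 + 147 @ $8.15 = $3,116.85
Check: goods available $6,989.65 = COGS $3,872.80 + ending $3,116.85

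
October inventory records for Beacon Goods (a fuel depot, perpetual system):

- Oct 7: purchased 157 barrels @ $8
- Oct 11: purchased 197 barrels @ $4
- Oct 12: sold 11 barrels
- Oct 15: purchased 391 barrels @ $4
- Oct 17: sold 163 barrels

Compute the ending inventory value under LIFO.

Oct 12, 11 sold [LIFO — newest first]: 11 @ $4 = $44
Oct 17, 163 sold [LIFO — newest first]: 163 @ $4 = $652
Total COGS = $44 + $652 = $696
Ending inventory: 157 @ $8 + 186 @ $4 + 228 @ $4 = $2,912
Check: goods available $3,608 = COGS $696 + ending $2,912

Ending inventory = $2,912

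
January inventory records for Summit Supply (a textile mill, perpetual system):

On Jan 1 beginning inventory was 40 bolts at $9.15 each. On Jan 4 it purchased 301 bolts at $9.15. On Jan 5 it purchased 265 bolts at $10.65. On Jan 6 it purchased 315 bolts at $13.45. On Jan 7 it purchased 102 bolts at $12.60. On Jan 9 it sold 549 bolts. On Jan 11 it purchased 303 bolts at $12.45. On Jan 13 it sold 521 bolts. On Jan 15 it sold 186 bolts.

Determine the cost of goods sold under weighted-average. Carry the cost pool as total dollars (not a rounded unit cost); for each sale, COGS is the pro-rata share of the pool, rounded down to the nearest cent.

After Jan 1: 40 on hand, pool $366.00 (≈ $9.1500 each)
After Jan 4: 341 on hand, pool $3,120.15 (≈ $9.1500 each)
After Jan 5: 606 on hand, pool $5,942.40 (≈ $9.8059 each)
After Jan 6: 921 on hand, pool $10,179.15 (≈ $11.0523 each)
After Jan 7: 1023 on hand, pool $11,464.35 (≈ $11.2066 each)
Jan 9, sell 549: 549/1023 × $11,464.35 → $6,152.42
After Jan 11: 777 on hand, pool $9,084.28 (≈ $11.6915 each)
Jan 13, sell 521: 521/777 × $9,084.28 → $6,091.26
Jan 15, sell 186: 186/256 × $2,993.02 → $2,174.61
Total COGS = $6,152.42 + $6,091.26 + $2,174.61 = $14,418.29
Ending inventory (cost pool remaining) = $818.41

COGS = $14,418.29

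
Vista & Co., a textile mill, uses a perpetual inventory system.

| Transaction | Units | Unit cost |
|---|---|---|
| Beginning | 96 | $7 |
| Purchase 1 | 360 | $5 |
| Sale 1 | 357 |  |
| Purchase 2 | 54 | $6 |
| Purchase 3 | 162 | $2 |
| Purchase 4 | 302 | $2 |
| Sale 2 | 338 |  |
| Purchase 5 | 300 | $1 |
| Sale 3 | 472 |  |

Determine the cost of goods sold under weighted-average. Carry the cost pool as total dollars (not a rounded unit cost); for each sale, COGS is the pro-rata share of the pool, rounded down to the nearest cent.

COGS = $3,819.08

After Beginning: 96 on hand, pool $672.00 (≈ $7.0000 each)
After Purchase 1: 456 on hand, pool $2,472.00 (≈ $5.4211 each)
Sale 1, sell 357: 357/456 × $2,472.00 → $1,935.31
After Purchase 2: 153 on hand, pool $860.69 (≈ $5.6254 each)
After Purchase 3: 315 on hand, pool $1,184.69 (≈ $3.7609 each)
After Purchase 4: 617 on hand, pool $1,788.69 (≈ $2.8990 each)
Sale 2, sell 338: 338/617 × $1,788.69 → $979.86
After Purchase 5: 579 on hand, pool $1,108.83 (≈ $1.9151 each)
Sale 3, sell 472: 472/579 × $1,108.83 → $903.91
Total COGS = $1,935.31 + $979.86 + $903.91 = $3,819.08
Ending inventory (cost pool remaining) = $204.92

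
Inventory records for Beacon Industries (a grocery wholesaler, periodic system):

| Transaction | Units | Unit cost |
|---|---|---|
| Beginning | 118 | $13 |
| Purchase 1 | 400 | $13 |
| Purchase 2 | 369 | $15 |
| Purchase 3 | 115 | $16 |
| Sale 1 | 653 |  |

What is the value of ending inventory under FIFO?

Ending inventory = $5,350

Sale 1 (653) [FIFO — oldest first]: 118 @ $13 + 400 @ $13 + 135 @ $15 = $8,759
Ending inventory: 234 @ $15 + 115 @ $16 = $5,350
Check: goods available $14,109 = COGS $8,759 + ending $5,350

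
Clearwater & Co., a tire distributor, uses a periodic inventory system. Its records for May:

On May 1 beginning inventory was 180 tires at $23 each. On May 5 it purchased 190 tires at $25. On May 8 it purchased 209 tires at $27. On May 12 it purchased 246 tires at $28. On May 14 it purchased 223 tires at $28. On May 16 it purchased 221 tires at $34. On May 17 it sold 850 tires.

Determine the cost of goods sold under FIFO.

COGS = $22,121

May 17, 850 sold [FIFO — oldest first]: 180 @ $23 + 190 @ $25 + 209 @ $27 + 246 @ $28 + 25 @ $28 = $22,121
Ending inventory: 198 @ $28 + 221 @ $34 = $13,058
Check: goods available $35,179 = COGS $22,121 + ending $13,058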